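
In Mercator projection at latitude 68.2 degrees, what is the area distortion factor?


area_distortion = 1/cos^2(68.2) = 7.251

7.251


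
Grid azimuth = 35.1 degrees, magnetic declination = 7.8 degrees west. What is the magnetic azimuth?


magnetic azimuth = grid azimuth - declination (east +ve)
mag_az = 35.1 - -7.8 = 42.9 degrees

42.9 degrees


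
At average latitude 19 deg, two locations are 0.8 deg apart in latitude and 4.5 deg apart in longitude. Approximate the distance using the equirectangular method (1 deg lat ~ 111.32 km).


dlat_km = 0.8 * 111.32 = 89.056
dlon_km = 4.5 * 111.32 * cos(19) ≈ 473.648
dist = sqrt(89.056^2 + 473.648^2) ≈ 481.9 km

481.9 km


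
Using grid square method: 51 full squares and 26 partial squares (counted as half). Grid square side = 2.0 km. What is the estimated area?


effective squares = 51 + 26 * 0.5 = 64.0
area = 64.0 * 4.0 = 256.0 km^2

256.0 km^2


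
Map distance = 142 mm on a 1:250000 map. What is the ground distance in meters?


ground = 142 mm * 250000 / 1000 = 35500.0 m

35500.0 m


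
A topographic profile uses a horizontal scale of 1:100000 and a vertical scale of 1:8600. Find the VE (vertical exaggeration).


VE = horizontal_scale / vertical_scale = 100000 / 8600 ≈ 11.6

11.6x


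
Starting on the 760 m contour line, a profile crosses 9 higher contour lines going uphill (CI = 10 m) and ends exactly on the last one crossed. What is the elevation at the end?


elevation = 760 + 9 * 10 = 850 m

850 m


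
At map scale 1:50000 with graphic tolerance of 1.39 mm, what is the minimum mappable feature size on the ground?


ground = 1.39 mm * 50000 / 1000 = 69.5 m

69.5 m


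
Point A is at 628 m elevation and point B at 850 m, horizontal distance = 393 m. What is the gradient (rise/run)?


gradient = (850 - 628) / 393 = 222 / 393 = 0.5649

0.5649


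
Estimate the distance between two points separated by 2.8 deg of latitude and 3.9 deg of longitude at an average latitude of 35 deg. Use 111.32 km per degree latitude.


dlat_km = 2.8 * 111.32 = 311.696
dlon_km = 3.9 * 111.32 * cos(35) ≈ 355.633
dist = sqrt(311.696^2 + 355.633^2) ≈ 472.9 km

472.9 km


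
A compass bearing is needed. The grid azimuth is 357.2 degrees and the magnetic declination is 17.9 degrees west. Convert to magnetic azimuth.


magnetic azimuth = grid azimuth - declination (east +ve)
mag_az = 357.2 - -17.9 = 15.1 degrees

15.1 degrees


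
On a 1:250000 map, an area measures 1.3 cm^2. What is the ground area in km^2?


ground_area = 1.3 * (250000/100)^2 = 8125000.0 m^2 = 8.125 km^2

8.125 km^2


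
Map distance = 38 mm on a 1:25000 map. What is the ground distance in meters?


ground = 38 mm * 25000 / 1000 = 950.0 m

950.0 m


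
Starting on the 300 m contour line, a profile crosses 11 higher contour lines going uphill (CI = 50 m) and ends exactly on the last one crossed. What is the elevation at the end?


elevation = 300 + 11 * 50 = 850 m

850 m


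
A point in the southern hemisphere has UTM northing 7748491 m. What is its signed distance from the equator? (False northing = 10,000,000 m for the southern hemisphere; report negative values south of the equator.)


For southern: actual = 7748491 - 10000000 = -2251509 m

-2251509 m


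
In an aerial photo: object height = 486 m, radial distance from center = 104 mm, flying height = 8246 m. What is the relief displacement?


d = h * r / H = 486 * 104 / 8246 = 6.13 mm

6.13 mm


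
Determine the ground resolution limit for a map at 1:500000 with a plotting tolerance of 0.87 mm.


ground = 0.87 mm * 500000 / 1000 = 435.0 m

435.0 m


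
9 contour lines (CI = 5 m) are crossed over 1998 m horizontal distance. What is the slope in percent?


elevation change = 9 * 5 = 45 m
slope = 45 / 1998 * 100 = 2.3%

2.3%


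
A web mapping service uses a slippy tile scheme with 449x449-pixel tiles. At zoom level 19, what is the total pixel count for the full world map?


tiles per axis = 2^19 = 524288
total tiles = 524288^2 = 274877906944
pixels per axis = 524288 * 449 = 235405312
total pixels = 235405312^2 = 55415660917817344

55415660917817344 pixels


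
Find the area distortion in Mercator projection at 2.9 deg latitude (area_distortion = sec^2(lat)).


area_distortion = 1/cos^2(2.9) = 1.003

1.003


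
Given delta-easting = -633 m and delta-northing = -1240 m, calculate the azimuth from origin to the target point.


az = atan2(-633, -1240) = -153.0 deg
adjusted to 0-360: 207.0 degrees

207.0 degrees


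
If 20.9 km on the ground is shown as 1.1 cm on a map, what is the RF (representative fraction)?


ground = 20.9 km = 2090000 cm; RF denominator = ground / map = 2090000 / 1.1 = 1900000; RF = 1:1900000

1:1900000


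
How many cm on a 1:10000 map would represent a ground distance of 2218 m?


map_cm = 2218 * 100 / 10000 = 22.18 cm

22.18 cm


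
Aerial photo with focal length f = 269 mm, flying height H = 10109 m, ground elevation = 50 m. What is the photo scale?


scale = f / (H - h) = 269 mm / 10059 m = 269 / 10059000 = 1:37394

1:37394


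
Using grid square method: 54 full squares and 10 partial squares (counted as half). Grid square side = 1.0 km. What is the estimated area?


effective squares = 54 + 10 * 0.5 = 59.0
area = 59.0 * 1.0 = 59.0 km^2

59.0 km^2


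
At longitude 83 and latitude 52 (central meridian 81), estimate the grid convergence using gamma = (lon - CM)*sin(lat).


gamma = (83 - 81) * sin(52) = 2 * 0.788011 = 1.576 degrees

1.576 degrees


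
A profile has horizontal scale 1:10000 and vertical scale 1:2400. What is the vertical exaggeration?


VE = horizontal_scale / vertical_scale = 10000 / 2400 ≈ 4.2

4.2x


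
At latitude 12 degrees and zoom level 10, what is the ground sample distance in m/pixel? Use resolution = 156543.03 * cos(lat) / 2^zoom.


res = 156543.03 * cos(12) / 2^10 = 156543.03 * 0.9781476 / 1024 = 149.53 m/pixel

149.53 m/pixel


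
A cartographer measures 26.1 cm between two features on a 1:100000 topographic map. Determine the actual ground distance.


ground = 26.1 cm * 100000 / 100 = 26100.0 m = 26.1 km

26.1 km


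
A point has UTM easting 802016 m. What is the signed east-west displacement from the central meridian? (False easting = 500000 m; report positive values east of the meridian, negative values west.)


displacement = 802016 - 500000 = 302016 m

302016 m


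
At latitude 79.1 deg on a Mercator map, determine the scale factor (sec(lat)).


SF = 1 / cos(79.1) = 1 / 0.189095 = 5.288

5.288


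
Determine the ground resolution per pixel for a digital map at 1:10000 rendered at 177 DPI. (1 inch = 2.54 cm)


pixel_cm = 2.54 / 177 ≈ 0.01435 cm
ground = pixel_cm * 10000 / 100 = 2.54 * 10000 / (177 * 100) = 25400 / 17700 ≈ 1.44 m

1.44 m


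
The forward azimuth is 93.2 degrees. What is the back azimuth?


back azimuth = (93.2 + 180) mod 360 = 273.2 degrees

273.2 degrees


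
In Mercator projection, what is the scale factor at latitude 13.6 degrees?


SF = 1 / cos(13.6) = 1 / 0.971961 = 1.029

1.029


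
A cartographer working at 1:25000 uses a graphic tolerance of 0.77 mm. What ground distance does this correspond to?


ground = 0.77 mm * 25000 / 1000 = 19.25 m

19.25 m


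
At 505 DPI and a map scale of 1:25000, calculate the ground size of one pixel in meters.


pixel_cm = 2.54 / 505 ≈ 0.00503 cm
ground = pixel_cm * 25000 / 100 = 2.54 * 25000 / (505 * 100) = 63500 / 50500 ≈ 1.26 m

1.26 m


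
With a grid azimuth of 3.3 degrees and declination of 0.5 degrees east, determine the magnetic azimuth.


magnetic azimuth = grid azimuth - declination (east +ve)
mag_az = 3.3 - 0.5 = 2.8 degrees

2.8 degrees


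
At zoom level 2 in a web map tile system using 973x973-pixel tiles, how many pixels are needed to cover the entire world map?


tiles per axis = 2^2 = 4
total tiles = 4^2 = 16
pixels per axis = 4 * 973 = 3892
total pixels = 3892^2 = 15147664

15147664 pixels


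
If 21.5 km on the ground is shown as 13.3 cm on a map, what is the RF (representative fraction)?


ground = 21.5 km = 2150000 cm; RF denominator = ground / map = 2150000 / 13.3 ≈ 161654; RF = 1:161654

1:161654


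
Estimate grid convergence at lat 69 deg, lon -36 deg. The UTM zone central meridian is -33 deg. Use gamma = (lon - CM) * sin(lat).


gamma = (-36 - -33) * sin(69) = -3 * 0.93358 = -2.801 degrees

-2.801 degrees


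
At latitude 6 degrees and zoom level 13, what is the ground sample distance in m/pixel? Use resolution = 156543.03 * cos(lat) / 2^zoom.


res = 156543.03 * cos(6) / 2^13 = 156543.03 * 0.9945219 / 8192 = 19.0 m/pixel

19.0 m/pixel


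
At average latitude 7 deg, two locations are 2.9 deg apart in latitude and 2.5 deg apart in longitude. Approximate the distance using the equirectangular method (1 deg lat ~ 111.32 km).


dlat_km = 2.9 * 111.32 = 322.828
dlon_km = 2.5 * 111.32 * cos(7) ≈ 276.226
dist = sqrt(322.828^2 + 276.226^2) ≈ 424.9 km

424.9 km


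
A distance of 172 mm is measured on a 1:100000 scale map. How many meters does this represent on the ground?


ground = 172 mm * 100000 / 1000 = 17200.0 m

17200.0 m


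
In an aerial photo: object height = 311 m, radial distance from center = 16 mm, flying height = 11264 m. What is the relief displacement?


d = h * r / H = 311 * 16 / 11264 = 0.44 mm

0.44 mm


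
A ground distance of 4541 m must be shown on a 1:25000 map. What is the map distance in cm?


map_cm = 4541 * 100 / 25000 = 18.164 cm ≈ 18.16 cm

18.16 cm


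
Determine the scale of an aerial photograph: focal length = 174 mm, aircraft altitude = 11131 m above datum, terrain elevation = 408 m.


scale = f / (H - h) = 174 mm / 10723 m = 174 / 10723000 = 1:61626

1:61626


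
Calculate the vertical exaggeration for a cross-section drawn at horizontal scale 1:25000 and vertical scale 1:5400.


VE = horizontal_scale / vertical_scale = 25000 / 5400 ≈ 4.6

4.6x


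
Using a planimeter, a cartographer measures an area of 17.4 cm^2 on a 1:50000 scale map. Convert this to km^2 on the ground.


ground_area = 17.4 * (50000/100)^2 = 4350000.0 m^2 = 4.35 km^2

4.35 km^2


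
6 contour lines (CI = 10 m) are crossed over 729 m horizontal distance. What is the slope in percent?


elevation change = 6 * 10 = 60 m
slope = 60 / 729 * 100 = 8.2%

8.2%


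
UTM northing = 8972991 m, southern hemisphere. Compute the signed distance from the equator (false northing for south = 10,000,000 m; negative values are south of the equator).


For southern: actual = 8972991 - 10000000 = -1027009 m

-1027009 m


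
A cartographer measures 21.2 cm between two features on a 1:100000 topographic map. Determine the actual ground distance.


ground = 21.2 cm * 100000 / 100 = 21200.0 m = 21.2 km

21.2 km


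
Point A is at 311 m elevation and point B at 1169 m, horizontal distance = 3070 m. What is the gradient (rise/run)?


gradient = (1169 - 311) / 3070 = 858 / 3070 = 0.2795

0.2795


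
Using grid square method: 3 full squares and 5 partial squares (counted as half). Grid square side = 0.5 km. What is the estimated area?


effective squares = 3 + 5 * 0.5 = 5.5
area = 5.5 * 0.25 = 1.375 km^2

1.375 km^2


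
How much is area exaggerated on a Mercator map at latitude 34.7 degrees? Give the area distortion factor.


area_distortion = 1/cos^2(34.7) = 1.479

1.479


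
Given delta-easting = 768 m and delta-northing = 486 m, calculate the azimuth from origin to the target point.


az = atan2(768, 486) = 57.7 deg
adjusted to 0-360: 57.7 degrees

57.7 degrees


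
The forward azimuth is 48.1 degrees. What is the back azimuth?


back azimuth = (48.1 + 180) mod 360 = 228.1 degrees

228.1 degrees


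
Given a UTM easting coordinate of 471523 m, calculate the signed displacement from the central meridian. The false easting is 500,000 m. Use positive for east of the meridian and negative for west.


displacement = 471523 - 500000 = -28477 m

-28477 m


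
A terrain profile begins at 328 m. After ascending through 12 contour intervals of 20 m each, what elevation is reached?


elevation = 328 + 12 * 20 = 568 m

568 m


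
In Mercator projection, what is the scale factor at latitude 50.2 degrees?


SF = 1 / cos(50.2) = 1 / 0.64011 = 1.562

1.562


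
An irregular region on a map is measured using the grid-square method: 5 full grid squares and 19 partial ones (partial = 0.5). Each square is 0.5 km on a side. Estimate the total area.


effective squares = 5 + 19 * 0.5 = 14.5
area = 14.5 * 0.25 = 3.625 km^2

3.625 km^2


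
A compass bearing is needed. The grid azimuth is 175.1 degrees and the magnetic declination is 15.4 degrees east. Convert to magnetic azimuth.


magnetic azimuth = grid azimuth - declination (east +ve)
mag_az = 175.1 - 15.4 = 159.7 degrees

159.7 degrees


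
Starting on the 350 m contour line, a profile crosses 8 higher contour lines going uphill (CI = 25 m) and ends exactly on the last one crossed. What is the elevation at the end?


elevation = 350 + 8 * 25 = 550 m

550 m


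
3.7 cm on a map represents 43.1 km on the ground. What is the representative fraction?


ground = 43.1 km = 4310000 cm; RF denominator = ground / map = 4310000 / 3.7 ≈ 1164865; RF = 1:1164865

1:1164865


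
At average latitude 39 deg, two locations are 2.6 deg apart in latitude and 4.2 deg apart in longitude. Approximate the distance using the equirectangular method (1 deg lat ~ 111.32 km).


dlat_km = 2.6 * 111.32 = 289.432
dlon_km = 4.2 * 111.32 * cos(39) ≈ 363.35
dist = sqrt(289.432^2 + 363.35^2) ≈ 464.5 km

464.5 km


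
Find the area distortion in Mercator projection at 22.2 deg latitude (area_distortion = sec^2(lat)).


area_distortion = 1/cos^2(22.2) = 1.167

1.167


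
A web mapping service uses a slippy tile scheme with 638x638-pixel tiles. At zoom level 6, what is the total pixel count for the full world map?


tiles per axis = 2^6 = 64
total tiles = 64^2 = 4096
pixels per axis = 64 * 638 = 40832
total pixels = 40832^2 = 1667252224

1667252224 pixels


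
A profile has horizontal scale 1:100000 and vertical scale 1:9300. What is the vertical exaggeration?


VE = horizontal_scale / vertical_scale = 100000 / 9300 ≈ 10.8

10.8x


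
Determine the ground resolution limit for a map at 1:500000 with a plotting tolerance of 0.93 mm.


ground = 0.93 mm * 500000 / 1000 = 465.0 m

465.0 m


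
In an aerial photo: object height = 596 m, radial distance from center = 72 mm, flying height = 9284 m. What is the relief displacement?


d = h * r / H = 596 * 72 / 9284 = 4.62 mm

4.62 mm


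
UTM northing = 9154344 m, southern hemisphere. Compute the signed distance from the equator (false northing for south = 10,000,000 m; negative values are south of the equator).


For southern: actual = 9154344 - 10000000 = -845656 m

-845656 m


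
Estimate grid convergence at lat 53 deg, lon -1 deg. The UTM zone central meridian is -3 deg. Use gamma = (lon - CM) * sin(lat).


gamma = (-1 - -3) * sin(53) = 2 * 0.798636 = 1.597 degrees

1.597 degrees


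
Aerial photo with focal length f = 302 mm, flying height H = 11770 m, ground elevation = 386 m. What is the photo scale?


scale = f / (H - h) = 302 mm / 11384 m = 302 / 11384000 = 1:37695

1:37695


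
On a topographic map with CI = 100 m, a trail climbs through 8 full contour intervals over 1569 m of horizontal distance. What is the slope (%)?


elevation change = 8 * 100 = 800 m
slope = 800 / 1569 * 100 = 51.0%

51.0%


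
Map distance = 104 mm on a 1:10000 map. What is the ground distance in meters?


ground = 104 mm * 10000 / 1000 = 1040.0 m

1040.0 m


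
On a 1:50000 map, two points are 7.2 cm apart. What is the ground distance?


ground = 7.2 cm * 50000 / 100 = 3600.0 m = 3.6 km

3.6 km


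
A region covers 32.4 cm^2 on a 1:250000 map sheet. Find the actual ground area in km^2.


ground_area = 32.4 * (250000/100)^2 = 202500000.0 m^2 = 202.5 km^2

202.5 km^2


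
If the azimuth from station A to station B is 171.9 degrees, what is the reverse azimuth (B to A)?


back azimuth = (171.9 + 180) mod 360 = 351.9 degrees

351.9 degrees


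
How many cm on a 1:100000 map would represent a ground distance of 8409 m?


map_cm = 8409 * 100 / 100000 = 8.409 cm ≈ 8.41 cm

8.41 cm


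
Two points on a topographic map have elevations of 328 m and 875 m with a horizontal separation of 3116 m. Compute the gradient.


gradient = (875 - 328) / 3116 = 547 / 3116 = 0.1755

0.1755


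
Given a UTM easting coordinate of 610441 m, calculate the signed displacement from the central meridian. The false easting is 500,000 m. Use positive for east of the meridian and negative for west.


displacement = 610441 - 500000 = 110441 m

110441 m


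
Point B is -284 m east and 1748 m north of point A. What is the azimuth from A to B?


az = atan2(-284, 1748) = -9.2 deg
adjusted to 0-360: 350.8 degrees

350.8 degrees


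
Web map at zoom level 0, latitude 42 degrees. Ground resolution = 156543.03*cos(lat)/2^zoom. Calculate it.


res = 156543.03 * cos(42) / 2^0 = 156543.03 * 0.74314483 / 1 = 116334.14 m/pixel

116334.14 m/pixel


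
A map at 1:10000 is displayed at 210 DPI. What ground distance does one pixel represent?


pixel_cm = 2.54 / 210 ≈ 0.012095 cm
ground = pixel_cm * 10000 / 100 = 2.54 * 10000 / (210 * 100) = 25400 / 21000 ≈ 1.21 m

1.21 m


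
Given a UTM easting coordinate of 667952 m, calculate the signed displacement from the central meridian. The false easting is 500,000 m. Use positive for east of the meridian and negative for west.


displacement = 667952 - 500000 = 167952 m

167952 m


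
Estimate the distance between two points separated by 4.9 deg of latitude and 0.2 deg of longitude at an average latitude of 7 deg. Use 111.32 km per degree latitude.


dlat_km = 4.9 * 111.32 = 545.468
dlon_km = 0.2 * 111.32 * cos(7) ≈ 22.098
dist = sqrt(545.468^2 + 22.098^2) ≈ 545.9 km

545.9 km


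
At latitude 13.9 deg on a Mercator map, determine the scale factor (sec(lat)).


SF = 1 / cos(13.9) = 1 / 0.970716 = 1.03

1.03


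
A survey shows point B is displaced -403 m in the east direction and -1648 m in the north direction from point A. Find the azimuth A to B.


az = atan2(-403, -1648) = -166.3 deg
adjusted to 0-360: 193.7 degrees

193.7 degrees


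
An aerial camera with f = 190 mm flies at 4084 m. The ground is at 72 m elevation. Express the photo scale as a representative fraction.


scale = f / (H - h) = 190 mm / 4012 m = 190 / 4012000 = 1:21116

1:21116


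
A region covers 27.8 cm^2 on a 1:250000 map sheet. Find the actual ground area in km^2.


ground_area = 27.8 * (250000/100)^2 = 173750000.0 m^2 = 173.75 km^2

173.75 km^2


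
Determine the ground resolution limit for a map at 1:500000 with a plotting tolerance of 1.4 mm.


ground = 1.4 mm * 500000 / 1000 = 700.0 m

700.0 m


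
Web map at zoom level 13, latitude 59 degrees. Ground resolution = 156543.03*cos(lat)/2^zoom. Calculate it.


res = 156543.03 * cos(59) / 2^13 = 156543.03 * 0.51503807 / 8192 = 9.84 m/pixel

9.84 m/pixel


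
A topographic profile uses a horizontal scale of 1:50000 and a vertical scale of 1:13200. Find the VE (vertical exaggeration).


VE = horizontal_scale / vertical_scale = 50000 / 13200 ≈ 3.8

3.8x


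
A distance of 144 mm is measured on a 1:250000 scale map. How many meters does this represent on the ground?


ground = 144 mm * 250000 / 1000 = 36000.0 m

36000.0 m


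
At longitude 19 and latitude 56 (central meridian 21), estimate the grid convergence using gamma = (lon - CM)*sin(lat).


gamma = (19 - 21) * sin(56) = -2 * 0.829038 = -1.658 degrees

-1.658 degrees


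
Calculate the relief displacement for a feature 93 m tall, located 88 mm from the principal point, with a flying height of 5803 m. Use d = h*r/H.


d = h * r / H = 93 * 88 / 5803 = 1.41 mm

1.41 mm


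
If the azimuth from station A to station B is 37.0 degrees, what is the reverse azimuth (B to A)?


back azimuth = (37.0 + 180) mod 360 = 217.0 degrees

217.0 degrees


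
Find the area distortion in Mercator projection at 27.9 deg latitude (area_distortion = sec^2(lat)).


area_distortion = 1/cos^2(27.9) = 1.28

1.28


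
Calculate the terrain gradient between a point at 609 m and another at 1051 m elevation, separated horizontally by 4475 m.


gradient = (1051 - 609) / 4475 = 442 / 4475 = 0.0988

0.0988


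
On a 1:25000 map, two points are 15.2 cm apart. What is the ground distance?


ground = 15.2 cm * 25000 / 100 = 3800.0 m = 3.8 km

3.8 km


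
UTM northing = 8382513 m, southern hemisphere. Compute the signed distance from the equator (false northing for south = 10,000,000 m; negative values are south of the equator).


For southern: actual = 8382513 - 10000000 = -1617487 m

-1617487 m


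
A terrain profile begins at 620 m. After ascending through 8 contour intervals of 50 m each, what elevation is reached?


elevation = 620 + 8 * 50 = 1020 m

1020 m


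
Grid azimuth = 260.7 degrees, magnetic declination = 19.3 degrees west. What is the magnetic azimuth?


magnetic azimuth = grid azimuth - declination (east +ve)
mag_az = 260.7 - -19.3 = 280.0 degrees

280.0 degrees


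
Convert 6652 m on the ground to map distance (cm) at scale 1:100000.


map_cm = 6652 * 100 / 100000 = 6.652 cm ≈ 6.65 cm

6.65 cm


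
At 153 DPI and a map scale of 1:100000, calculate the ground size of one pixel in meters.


pixel_cm = 2.54 / 153 ≈ 0.016601 cm
ground = pixel_cm * 100000 / 100 = 2.54 * 100000 / (153 * 100) = 254000 / 15300 ≈ 16.6 m

16.6 m


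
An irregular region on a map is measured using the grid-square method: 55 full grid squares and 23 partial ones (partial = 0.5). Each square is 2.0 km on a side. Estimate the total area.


effective squares = 55 + 23 * 0.5 = 66.5
area = 66.5 * 4.0 = 266.0 km^2

266.0 km^2


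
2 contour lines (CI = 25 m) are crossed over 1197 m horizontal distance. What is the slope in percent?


elevation change = 2 * 25 = 50 m
slope = 50 / 1197 * 100 = 4.2%

4.2%


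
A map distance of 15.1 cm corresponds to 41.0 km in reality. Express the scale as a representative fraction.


ground = 41.0 km = 4100000 cm; RF denominator = ground / map = 4100000 / 15.1 ≈ 271523; RF = 1:271523

1:271523


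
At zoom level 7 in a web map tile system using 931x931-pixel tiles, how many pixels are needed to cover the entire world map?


tiles per axis = 2^7 = 128
total tiles = 128^2 = 16384
pixels per axis = 128 * 931 = 119168
total pixels = 119168^2 = 14201012224

14201012224 pixels


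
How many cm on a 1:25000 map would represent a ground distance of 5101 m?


map_cm = 5101 * 100 / 25000 = 20.404 cm ≈ 20.4 cm

20.4 cm


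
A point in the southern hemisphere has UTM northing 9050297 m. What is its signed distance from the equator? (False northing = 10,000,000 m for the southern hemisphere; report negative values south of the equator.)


For southern: actual = 9050297 - 10000000 = -949703 m

-949703 m


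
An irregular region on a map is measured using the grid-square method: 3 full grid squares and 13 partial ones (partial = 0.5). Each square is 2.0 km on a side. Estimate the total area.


effective squares = 3 + 13 * 0.5 = 9.5
area = 9.5 * 4.0 = 38.0 km^2

38.0 km^2


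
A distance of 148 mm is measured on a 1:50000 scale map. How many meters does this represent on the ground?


ground = 148 mm * 50000 / 1000 = 7400.0 m

7400.0 m


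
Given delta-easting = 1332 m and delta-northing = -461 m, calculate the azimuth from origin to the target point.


az = atan2(1332, -461) = 109.1 deg
adjusted to 0-360: 109.1 degrees

109.1 degrees


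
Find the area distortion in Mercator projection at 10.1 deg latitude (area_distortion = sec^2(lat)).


area_distortion = 1/cos^2(10.1) = 1.032

1.032


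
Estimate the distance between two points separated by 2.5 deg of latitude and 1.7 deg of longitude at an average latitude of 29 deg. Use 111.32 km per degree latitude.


dlat_km = 2.5 * 111.32 = 278.3
dlon_km = 1.7 * 111.32 * cos(29) ≈ 165.517
dist = sqrt(278.3^2 + 165.517^2) ≈ 323.8 km

323.8 km


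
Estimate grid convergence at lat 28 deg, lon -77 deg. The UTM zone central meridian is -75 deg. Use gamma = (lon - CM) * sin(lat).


gamma = (-77 - -75) * sin(28) = -2 * 0.469472 = -0.939 degrees

-0.939 degrees


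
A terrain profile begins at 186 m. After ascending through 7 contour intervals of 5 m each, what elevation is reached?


elevation = 186 + 7 * 5 = 221 m

221 m


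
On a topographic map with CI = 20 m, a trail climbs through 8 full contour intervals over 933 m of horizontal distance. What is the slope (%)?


elevation change = 8 * 20 = 160 m
slope = 160 / 933 * 100 = 17.1%

17.1%


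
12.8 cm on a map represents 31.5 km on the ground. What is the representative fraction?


ground = 31.5 km = 3150000 cm; RF denominator = ground / map = 3150000 / 12.8 ≈ 246094; RF = 1:246094

1:246094


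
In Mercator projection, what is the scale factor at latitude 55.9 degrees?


SF = 1 / cos(55.9) = 1 / 0.560639 = 1.784

1.784


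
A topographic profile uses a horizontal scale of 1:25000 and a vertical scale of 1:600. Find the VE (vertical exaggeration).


VE = horizontal_scale / vertical_scale = 25000 / 600 ≈ 41.7

41.7x


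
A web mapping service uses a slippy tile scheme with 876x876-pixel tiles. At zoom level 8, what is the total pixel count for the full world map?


tiles per axis = 2^8 = 256
total tiles = 256^2 = 65536
pixels per axis = 256 * 876 = 224256
total pixels = 224256^2 = 50290753536

50290753536 pixels


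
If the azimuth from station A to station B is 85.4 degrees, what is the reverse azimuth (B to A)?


back azimuth = (85.4 + 180) mod 360 = 265.4 degrees

265.4 degrees


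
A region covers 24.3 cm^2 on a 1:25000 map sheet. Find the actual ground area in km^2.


ground_area = 24.3 * (25000/100)^2 = 1518750.0 m^2 = 1.51875 km^2 ≈ 1.519 km^2

1.519 km^2


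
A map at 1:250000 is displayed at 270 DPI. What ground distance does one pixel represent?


pixel_cm = 2.54 / 270 ≈ 0.009407 cm
ground = pixel_cm * 250000 / 100 = 2.54 * 250000 / (270 * 100) = 635000 / 27000 ≈ 23.52 m

23.52 m


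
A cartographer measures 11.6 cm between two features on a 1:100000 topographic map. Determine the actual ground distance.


ground = 11.6 cm * 100000 / 100 = 11600.0 m = 11.6 km

11.6 km


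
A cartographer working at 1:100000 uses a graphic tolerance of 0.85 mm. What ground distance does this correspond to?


ground = 0.85 mm * 100000 / 1000 = 85.0 m

85.0 m


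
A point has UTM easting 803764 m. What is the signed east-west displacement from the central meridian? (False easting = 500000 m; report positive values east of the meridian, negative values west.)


displacement = 803764 - 500000 = 303764 m

303764 m


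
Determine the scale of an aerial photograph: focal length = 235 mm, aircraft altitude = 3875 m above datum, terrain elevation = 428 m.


scale = f / (H - h) = 235 mm / 3447 m = 235 / 3447000 = 1:14668

1:14668


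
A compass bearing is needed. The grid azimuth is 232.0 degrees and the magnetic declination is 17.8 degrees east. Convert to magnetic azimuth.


magnetic azimuth = grid azimuth - declination (east +ve)
mag_az = 232.0 - 17.8 = 214.2 degrees

214.2 degrees


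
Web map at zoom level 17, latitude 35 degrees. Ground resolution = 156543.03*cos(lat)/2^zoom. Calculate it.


res = 156543.03 * cos(35) / 2^17 = 156543.03 * 0.81915204 / 131072 = 0.98 m/pixel

0.98 m/pixel


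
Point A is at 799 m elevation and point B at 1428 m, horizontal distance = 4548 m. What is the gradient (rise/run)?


gradient = (1428 - 799) / 4548 = 629 / 4548 = 0.1383

0.1383


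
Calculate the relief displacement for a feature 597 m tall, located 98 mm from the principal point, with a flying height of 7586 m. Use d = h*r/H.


d = h * r / H = 597 * 98 / 7586 = 7.71 mm

7.71 mm


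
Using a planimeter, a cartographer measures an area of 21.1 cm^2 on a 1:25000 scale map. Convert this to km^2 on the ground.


ground_area = 21.1 * (25000/100)^2 = 1318750.0 m^2 = 1.31875 km^2 ≈ 1.319 km^2

1.319 km^2


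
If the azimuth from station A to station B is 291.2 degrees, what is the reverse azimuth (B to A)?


back azimuth = (291.2 + 180) mod 360 = 111.2 degrees

111.2 degrees


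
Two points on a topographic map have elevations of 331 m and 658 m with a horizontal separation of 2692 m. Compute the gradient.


gradient = (658 - 331) / 2692 = 327 / 2692 = 0.1215

0.1215


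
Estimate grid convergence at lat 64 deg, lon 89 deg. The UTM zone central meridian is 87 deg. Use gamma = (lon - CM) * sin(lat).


gamma = (89 - 87) * sin(64) = 2 * 0.898794 = 1.798 degrees

1.798 degrees


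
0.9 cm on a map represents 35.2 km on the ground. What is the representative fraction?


ground = 35.2 km = 3520000 cm; RF denominator = ground / map = 3520000 / 0.9 ≈ 3911111; RF = 1:3911111

1:3911111


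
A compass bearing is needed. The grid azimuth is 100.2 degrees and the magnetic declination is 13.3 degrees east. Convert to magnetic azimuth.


magnetic azimuth = grid azimuth - declination (east +ve)
mag_az = 100.2 - 13.3 = 86.9 degrees

86.9 degrees


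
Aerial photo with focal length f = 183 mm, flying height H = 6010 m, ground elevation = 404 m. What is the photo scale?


scale = f / (H - h) = 183 mm / 5606 m = 183 / 5606000 = 1:30634

1:30634


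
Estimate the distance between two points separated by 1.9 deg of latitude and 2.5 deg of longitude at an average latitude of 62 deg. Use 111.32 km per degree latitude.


dlat_km = 1.9 * 111.32 = 211.508
dlon_km = 2.5 * 111.32 * cos(62) ≈ 130.654
dist = sqrt(211.508^2 + 130.654^2) ≈ 248.6 km

248.6 km


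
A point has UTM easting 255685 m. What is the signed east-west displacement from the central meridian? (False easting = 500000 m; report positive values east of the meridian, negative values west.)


displacement = 255685 - 500000 = -244315 m

-244315 m


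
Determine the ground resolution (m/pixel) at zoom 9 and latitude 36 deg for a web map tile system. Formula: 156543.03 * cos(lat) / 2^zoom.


res = 156543.03 * cos(36) / 2^9 = 156543.03 * 0.80901699 / 512 = 247.36 m/pixel

247.36 m/pixel


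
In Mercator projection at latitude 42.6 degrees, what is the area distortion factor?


area_distortion = 1/cos^2(42.6) = 1.846

1.846


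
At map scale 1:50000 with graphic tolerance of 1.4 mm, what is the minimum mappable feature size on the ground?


ground = 1.4 mm * 50000 / 1000 = 70.0 m

70.0 m


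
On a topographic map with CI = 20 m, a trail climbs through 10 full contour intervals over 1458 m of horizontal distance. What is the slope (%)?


elevation change = 10 * 20 = 200 m
slope = 200 / 1458 * 100 = 13.7%

13.7%


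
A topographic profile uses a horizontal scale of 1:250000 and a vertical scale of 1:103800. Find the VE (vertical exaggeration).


VE = horizontal_scale / vertical_scale = 250000 / 103800 ≈ 2.4

2.4x


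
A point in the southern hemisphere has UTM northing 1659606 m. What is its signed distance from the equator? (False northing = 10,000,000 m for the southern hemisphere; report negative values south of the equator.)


For southern: actual = 1659606 - 10000000 = -8340394 m

-8340394 m


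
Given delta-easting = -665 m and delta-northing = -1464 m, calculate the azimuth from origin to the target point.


az = atan2(-665, -1464) = -155.6 deg
adjusted to 0-360: 204.4 degrees

204.4 degrees


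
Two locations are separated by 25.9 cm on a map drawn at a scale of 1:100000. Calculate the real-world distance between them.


ground = 25.9 cm * 100000 / 100 = 25900.0 m = 25.9 km

25.9 km


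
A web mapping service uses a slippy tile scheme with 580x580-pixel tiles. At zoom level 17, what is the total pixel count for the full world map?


tiles per axis = 2^17 = 131072
total tiles = 131072^2 = 17179869184
pixels per axis = 131072 * 580 = 76021760
total pixels = 76021760^2 = 5779307993497600

5779307993497600 pixels


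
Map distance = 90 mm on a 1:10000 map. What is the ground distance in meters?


ground = 90 mm * 10000 / 1000 = 900.0 m

900.0 m


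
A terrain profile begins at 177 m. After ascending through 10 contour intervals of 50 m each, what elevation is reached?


elevation = 177 + 10 * 50 = 677 m

677 m


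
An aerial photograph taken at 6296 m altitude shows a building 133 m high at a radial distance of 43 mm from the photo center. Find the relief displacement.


d = h * r / H = 133 * 43 / 6296 = 0.91 mm

0.91 mm


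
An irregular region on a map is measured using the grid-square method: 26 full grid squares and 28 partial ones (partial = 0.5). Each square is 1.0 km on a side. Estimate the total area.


effective squares = 26 + 28 * 0.5 = 40.0
area = 40.0 * 1.0 = 40.0 km^2

40.0 km^2


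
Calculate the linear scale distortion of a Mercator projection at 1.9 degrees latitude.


SF = 1 / cos(1.9) = 1 / 0.99945 = 1.001

1.001


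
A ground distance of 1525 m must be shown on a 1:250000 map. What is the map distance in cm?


map_cm = 1525 * 100 / 250000 = 0.61 cm

0.61 cm


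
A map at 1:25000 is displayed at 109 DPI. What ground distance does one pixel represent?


pixel_cm = 2.54 / 109 ≈ 0.023303 cm
ground = pixel_cm * 25000 / 100 = 2.54 * 25000 / (109 * 100) = 63500 / 10900 ≈ 5.83 m

5.83 m


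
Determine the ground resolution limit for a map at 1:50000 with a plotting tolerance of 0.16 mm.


ground = 0.16 mm * 50000 / 1000 = 8.0 m

8.0 m


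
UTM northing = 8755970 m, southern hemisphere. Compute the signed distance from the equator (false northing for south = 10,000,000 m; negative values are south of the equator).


For southern: actual = 8755970 - 10000000 = -1244030 m

-1244030 m


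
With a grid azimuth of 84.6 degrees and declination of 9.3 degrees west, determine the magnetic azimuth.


magnetic azimuth = grid azimuth - declination (east +ve)
mag_az = 84.6 - -9.3 = 93.9 degrees

93.9 degrees


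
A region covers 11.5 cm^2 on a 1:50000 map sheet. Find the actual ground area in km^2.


ground_area = 11.5 * (50000/100)^2 = 2875000.0 m^2 = 2.875 km^2

2.875 km^2


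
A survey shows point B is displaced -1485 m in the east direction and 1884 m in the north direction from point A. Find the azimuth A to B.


az = atan2(-1485, 1884) = -38.2 deg
adjusted to 0-360: 321.8 degrees

321.8 degrees


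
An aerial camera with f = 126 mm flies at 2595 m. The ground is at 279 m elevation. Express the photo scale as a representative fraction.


scale = f / (H - h) = 126 mm / 2316 m = 126 / 2316000 = 1:18381

1:18381


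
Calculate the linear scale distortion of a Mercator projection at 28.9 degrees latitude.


SF = 1 / cos(28.9) = 1 / 0.875465 = 1.142

1.142


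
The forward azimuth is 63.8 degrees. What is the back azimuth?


back azimuth = (63.8 + 180) mod 360 = 243.8 degrees

243.8 degrees


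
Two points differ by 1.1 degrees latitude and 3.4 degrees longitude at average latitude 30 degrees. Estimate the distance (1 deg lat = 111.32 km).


dlat_km = 1.1 * 111.32 = 122.452
dlon_km = 3.4 * 111.32 * cos(30) ≈ 327.78
dist = sqrt(122.452^2 + 327.78^2) ≈ 349.9 km

349.9 km


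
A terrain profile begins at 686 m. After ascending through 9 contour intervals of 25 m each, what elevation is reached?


elevation = 686 + 9 * 25 = 911 m

911 m


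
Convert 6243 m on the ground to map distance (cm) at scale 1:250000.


map_cm = 6243 * 100 / 250000 = 2.4972 cm ≈ 2.5 cm

2.5 cm


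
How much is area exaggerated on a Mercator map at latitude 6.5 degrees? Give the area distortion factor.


area_distortion = 1/cos^2(6.5) = 1.013

1.013


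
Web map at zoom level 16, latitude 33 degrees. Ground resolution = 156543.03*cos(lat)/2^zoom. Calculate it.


res = 156543.03 * cos(33) / 2^16 = 156543.03 * 0.83867057 / 65536 = 2.0 m/pixel

2.0 m/pixel


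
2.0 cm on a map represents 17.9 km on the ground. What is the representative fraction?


ground = 17.9 km = 1790000 cm; RF denominator = ground / map = 1790000 / 2.0 = 895000; RF = 1:895000

1:895000


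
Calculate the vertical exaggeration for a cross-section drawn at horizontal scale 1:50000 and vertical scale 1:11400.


VE = horizontal_scale / vertical_scale = 50000 / 11400 ≈ 4.4

4.4x


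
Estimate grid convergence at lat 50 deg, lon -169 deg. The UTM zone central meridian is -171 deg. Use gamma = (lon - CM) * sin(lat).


gamma = (-169 - -171) * sin(50) = 2 * 0.766044 = 1.532 degrees

1.532 degrees


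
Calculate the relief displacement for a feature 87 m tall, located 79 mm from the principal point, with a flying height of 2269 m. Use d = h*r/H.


d = h * r / H = 87 * 79 / 2269 = 3.03 mm

3.03 mm


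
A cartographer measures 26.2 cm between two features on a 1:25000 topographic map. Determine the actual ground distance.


ground = 26.2 cm * 25000 / 100 = 6550.0 m = 6.55 km

6.55 km


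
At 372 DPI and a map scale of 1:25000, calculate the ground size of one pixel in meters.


pixel_cm = 2.54 / 372 ≈ 0.006828 cm
ground = pixel_cm * 25000 / 100 = 2.54 * 25000 / (372 * 100) = 63500 / 37200 ≈ 1.71 m

1.71 m


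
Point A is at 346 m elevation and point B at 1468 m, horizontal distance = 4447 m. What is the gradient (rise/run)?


gradient = (1468 - 346) / 4447 = 1122 / 4447 = 0.2523

0.2523


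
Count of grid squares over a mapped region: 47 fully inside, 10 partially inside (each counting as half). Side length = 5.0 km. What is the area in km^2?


effective squares = 47 + 10 * 0.5 = 52.0
area = 52.0 * 25.0 = 1300.0 km^2

1300.0 km^2


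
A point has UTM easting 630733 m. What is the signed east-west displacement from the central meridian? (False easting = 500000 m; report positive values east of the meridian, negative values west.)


displacement = 630733 - 500000 = 130733 m

130733 m


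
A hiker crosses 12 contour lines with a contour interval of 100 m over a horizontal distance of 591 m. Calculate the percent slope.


elevation change = 12 * 100 = 1200 m
slope = 1200 / 591 * 100 = 203.0%

203.0%


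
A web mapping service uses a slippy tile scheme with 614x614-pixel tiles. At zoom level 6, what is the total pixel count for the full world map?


tiles per axis = 2^6 = 64
total tiles = 64^2 = 4096
pixels per axis = 64 * 614 = 39296
total pixels = 39296^2 = 1544175616

1544175616 pixels


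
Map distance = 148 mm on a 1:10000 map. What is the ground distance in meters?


ground = 148 mm * 10000 / 1000 = 1480.0 m

1480.0 m


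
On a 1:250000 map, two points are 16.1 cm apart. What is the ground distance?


ground = 16.1 cm * 250000 / 100 = 40250.0 m = 40.25 km

40.25 km


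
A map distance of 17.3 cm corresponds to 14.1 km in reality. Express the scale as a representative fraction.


ground = 14.1 km = 1410000 cm; RF denominator = ground / map = 1410000 / 17.3 ≈ 81503; RF = 1:81503

1:81503


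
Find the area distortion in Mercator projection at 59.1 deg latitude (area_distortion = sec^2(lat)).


area_distortion = 1/cos^2(59.1) = 3.792

3.792


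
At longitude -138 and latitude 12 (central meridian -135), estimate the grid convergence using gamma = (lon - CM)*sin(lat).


gamma = (-138 - -135) * sin(12) = -3 * 0.207912 = -0.624 degrees

-0.624 degrees
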